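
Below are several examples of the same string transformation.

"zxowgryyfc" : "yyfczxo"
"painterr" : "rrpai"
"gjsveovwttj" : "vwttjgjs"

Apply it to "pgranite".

tepgr

Looking at the pairs, the operation is to move the first 3 characters to the end (rotate left by 3), then delete the first 3 characters.
Applying both steps to "pgranite": "anitepgr", then "tepgr".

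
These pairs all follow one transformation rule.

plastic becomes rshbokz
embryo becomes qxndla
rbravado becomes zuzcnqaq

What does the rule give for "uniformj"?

The pattern: shift every letter 1 place backward in the alphabet (wrapping around), then move the first 3 characters to the end (rotate left by 3).
On "uniformj": the first step gives "tmhenqli", and the second then gives "enqlitmh".

enqlitmh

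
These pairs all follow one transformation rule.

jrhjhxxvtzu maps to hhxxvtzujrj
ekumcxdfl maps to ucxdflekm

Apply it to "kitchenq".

The rule is to move the first 3 characters to the end (rotate left by 3), then swap the first and last characters.
So "kitchenq" becomes "thenqkic".

thenqkic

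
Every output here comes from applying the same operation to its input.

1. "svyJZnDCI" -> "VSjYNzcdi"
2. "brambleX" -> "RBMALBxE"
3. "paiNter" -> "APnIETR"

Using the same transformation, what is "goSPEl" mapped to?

In each case the input is transformed by: flip the case of every letter, then swap each adjacent pair of characters (1↔2, 3↔4, ...).
Applying that to "goSPEl" gives "OGpsLe".

OGpsLe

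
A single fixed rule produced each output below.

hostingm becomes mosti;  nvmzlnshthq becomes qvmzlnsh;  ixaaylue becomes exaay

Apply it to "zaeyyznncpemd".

Rule — swap the first and last characters, then delete the last 3 characters.
For "zaeyyznncpemd", step one produces "daeyyznncpemz"; step two turns that into "daeyyznncp".
(Check on "nvmzlnshthq": → "qvmzlnshthn" → "qvmzlnsh" ✓)

daeyyznncp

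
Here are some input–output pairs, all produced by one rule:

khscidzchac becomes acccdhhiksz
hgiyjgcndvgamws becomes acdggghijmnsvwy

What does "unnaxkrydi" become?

In each case the input is transformed by: sort the characters into alphabetical order.
For "unnaxkrydi" the result is "adiknnruxy".

adiknnruxy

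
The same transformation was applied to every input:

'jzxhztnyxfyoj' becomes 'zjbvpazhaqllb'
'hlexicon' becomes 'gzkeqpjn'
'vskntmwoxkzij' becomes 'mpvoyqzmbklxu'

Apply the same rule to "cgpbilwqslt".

Rule — shift every letter 2 places forward in the alphabet (wrapping around), then move the first 2 characters to the end (rotate left by 2).
Working it through for "cgpbilwqslt": intermediate "eirdknysunv", final "rdknysunvei".

rdknysunvei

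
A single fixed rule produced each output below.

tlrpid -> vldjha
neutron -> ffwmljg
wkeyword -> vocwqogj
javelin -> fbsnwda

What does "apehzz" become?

rshwzr

Looking at the pairs, the operation is to shift every letter 8 places backward in the alphabet (wrapping around), then move the last character to the front.
Applying both steps to "apehzz": "shwzrr", then "rshwzr".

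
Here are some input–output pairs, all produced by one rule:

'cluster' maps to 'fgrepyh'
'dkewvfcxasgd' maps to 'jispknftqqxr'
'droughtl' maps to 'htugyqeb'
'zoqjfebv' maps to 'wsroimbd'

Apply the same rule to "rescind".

pvaqerf

Looking at the pairs, the operation is to move the first 3 characters to the end (rotate left by 3), then shift every letter 13 places forward in the alphabet (wrapping around) — i.e. ROT13.
Starting from "rescind": after the first operation, "cindres"; after the second, "pvaqerf".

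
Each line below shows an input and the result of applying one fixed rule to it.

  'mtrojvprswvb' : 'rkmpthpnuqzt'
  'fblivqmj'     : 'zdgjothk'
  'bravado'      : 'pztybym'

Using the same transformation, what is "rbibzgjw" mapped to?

zpzgexuh

What's happening: shift every letter 2 places backward in the alphabet (wrapping around), then swap each adjacent pair of characters (1↔2, 3↔4, ...).
Applying that to "rbibzgjw" gives "zpzgexuh".
(Check on "bravado": → "zpytybm" → "pztybym" ✓)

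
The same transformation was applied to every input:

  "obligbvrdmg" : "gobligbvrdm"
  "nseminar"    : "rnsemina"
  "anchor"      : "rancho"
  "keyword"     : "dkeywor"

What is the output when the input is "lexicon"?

The transformation: move the last character to the front.
"lexicon" → "nlexico".

nlexico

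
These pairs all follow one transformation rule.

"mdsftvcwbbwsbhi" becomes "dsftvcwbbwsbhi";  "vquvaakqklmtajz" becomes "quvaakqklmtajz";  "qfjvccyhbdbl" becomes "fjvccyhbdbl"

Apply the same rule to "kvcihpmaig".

vcihpmaig

The rule is to delete the first character.
For "kvcihpmaig" the result is "vcihpmaig".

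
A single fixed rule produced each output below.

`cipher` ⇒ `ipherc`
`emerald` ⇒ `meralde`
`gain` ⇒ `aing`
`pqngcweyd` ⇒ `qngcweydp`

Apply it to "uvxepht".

Looking at the pairs, the operation is to move the first character to the end.
For "uvxepht" the result is "vxephtu".

vxephtu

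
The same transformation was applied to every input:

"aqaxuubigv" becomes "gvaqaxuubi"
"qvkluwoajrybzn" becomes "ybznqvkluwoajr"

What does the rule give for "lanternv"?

What's happening: move the first 3 characters to the end (rotate left by 3), then swap the front and back halves of the string.
"lanternv" → "ternvlan" → "vlantern".
(Check on "qvkluwoajrybzn": → "luwoajrybznqvk" → "ybznqvkluwoajr" ✓)

vlantern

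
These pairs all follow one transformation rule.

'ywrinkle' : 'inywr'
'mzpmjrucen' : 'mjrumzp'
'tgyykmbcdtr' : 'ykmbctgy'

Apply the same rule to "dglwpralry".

Each output is the input with this applied: delete the last 3 characters, then move the first 3 characters to the end (rotate left by 3).
Doing the same to "dglwpralry": "wpradgl".

wpradgl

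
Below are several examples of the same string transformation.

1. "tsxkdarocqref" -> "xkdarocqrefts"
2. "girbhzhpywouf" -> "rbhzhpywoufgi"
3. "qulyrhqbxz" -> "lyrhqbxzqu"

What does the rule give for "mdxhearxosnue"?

Looking at the pairs, the operation is to move the first 2 characters to the end (rotate left by 2).
For "mdxhearxosnue" the result is "xhearxosnuemd".

xhearxosnuemd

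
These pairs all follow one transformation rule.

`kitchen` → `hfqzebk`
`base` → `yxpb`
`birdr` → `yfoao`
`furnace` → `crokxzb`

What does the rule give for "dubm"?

aryj

The pattern: shift every letter 3 places backward in the alphabet (wrapping around).
Applying that to "dubm" gives "aryj".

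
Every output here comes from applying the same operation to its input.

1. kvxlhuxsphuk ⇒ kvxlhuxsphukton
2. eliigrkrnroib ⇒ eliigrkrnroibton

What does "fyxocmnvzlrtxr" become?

fyxocmnvzlrtxrton

The transformation: append "ton".
So "fyxocmnvzlrtxr" becomes "fyxocmnvzlrtxrton".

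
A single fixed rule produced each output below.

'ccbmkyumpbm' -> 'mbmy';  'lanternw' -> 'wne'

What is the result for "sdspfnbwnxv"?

vswn

The transformation: take characters alternately from the front and the back (1st, last, 2nd, 2nd-last, ...), then keep one character in every 3, starting at position 2 (positions 2nd, 5th, 8th, ...).
On "sdspfnbwnxv": the first step gives "svdxsnpwfbn", and the second then gives "vswn".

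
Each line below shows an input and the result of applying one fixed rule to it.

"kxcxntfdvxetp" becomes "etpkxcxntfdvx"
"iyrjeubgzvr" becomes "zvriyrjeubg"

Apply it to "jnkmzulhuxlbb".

What's happening: move the last 3 characters to the front (rotate right by 3).
Doing the same to "jnkmzulhuxlbb": "lbbjnkmzulhux".

lbbjnkmzulhux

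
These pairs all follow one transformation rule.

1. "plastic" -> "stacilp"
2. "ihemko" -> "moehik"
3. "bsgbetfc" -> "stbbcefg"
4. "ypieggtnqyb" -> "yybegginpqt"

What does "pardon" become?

pradno

What's happening: sort the characters into alphabetical order, then move the last 2 characters to the front (rotate right by 2).
Working it through for "pardon": intermediate "adnopr", final "pradno".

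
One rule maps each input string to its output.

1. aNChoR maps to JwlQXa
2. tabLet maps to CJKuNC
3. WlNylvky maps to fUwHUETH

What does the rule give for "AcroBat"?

jLAXkJC

The transformation: flip the case of every letter, then shift every letter 9 places forward in the alphabet (wrapping around).
Applying both steps to "AcroBat": "aCRObAT", then "jLAXkJC".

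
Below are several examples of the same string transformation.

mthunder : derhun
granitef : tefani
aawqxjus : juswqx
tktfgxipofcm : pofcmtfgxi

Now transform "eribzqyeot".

What's happening: delete the first 2 characters, then swap the front and back halves of the string.
"eribzqyeot" → "ibzqyeot" → "yeotibzq".

yeotibzq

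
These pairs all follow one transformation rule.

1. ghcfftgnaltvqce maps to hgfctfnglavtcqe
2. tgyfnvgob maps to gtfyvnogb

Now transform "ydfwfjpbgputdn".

dywfjfbppgtund

What's happening: swap each adjacent pair of characters (1↔2, 3↔4, ...).
For "ydfwfjpbgputdn" the result is "dywfjfbppgtund".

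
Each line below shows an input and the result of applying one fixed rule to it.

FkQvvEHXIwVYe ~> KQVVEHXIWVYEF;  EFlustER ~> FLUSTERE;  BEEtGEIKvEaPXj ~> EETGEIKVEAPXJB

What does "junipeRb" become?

The pattern: move the first character to the end, then convert every letter to uppercase.
Applying that to "junipeRb" gives "UNIPERBJ".

UNIPERBJ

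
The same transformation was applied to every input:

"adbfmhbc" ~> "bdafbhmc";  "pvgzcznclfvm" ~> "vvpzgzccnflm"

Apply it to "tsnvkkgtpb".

Rule — swap each adjacent pair of characters (1↔2, 3↔4, ...), then move the last character to the front.
Starting from "tsnvkkgtpb": after the first operation, "stvnkktgbp"; after the second, "pstvnkktgb".

pstvnkktgb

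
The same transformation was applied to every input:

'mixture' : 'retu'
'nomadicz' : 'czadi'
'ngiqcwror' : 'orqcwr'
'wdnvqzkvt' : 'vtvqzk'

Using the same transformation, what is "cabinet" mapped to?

Each output is the input with this applied: delete the first 3 characters, then move the last 2 characters to the front (rotate right by 2).
Applying that to "cabinet" gives "etin".

etin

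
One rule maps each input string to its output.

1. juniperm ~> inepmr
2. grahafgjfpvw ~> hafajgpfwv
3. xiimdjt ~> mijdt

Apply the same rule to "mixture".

The transformation: delete the first 2 characters, then swap each adjacent pair of characters (1↔2, 3↔4, ...).
Starting from "mixture": after the first operation, "xture"; after the second, "txrue".

txrue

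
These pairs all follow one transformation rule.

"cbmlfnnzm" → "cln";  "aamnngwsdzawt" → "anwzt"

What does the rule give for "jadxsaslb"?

The pattern: keep one character in every 3, starting at position 1 (positions 1st, 4th, 7th, ...).
Applying that to "jadxsaslb" gives "jxs".

jxs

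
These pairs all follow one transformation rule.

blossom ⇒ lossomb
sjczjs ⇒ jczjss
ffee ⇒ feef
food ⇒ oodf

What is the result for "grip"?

The pattern: move the first character to the end.
"grip" → "ripg".

ripg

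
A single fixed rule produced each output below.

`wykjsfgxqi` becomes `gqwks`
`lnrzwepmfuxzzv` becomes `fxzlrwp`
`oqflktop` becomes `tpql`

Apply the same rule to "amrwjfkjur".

The rule is to swap the front and back halves of the string, then keep every other character starting from the second (positions 2nd, 4th, 6th, ...).
On "amrwjfkjur": the first step gives "fkjuramrwj", and the second then gives "kuarj".
(Check on "wykjsfgxqi": → "fgxqiwykjs" → "gqwks" ✓)

kuarj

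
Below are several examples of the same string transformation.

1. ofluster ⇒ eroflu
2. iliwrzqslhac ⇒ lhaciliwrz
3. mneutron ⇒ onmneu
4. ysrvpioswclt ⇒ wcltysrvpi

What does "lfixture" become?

relfix

Looking at the pairs, the operation is to swap the front and back halves of the string, then delete the first 2 characters.
For "lfixture", step one produces "turelfix"; step two turns that into "relfix".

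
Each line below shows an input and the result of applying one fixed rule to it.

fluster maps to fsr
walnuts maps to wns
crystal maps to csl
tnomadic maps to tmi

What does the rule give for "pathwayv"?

phy

The pattern: keep one character in every 3, starting at position 1 (positions 1st, 4th, 7th, ...).
For "pathwayv" the result is "phy".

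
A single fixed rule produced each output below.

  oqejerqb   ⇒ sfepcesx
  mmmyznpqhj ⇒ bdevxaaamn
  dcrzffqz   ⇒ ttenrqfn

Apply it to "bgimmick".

Rule — swap the front and back halves of the string, then shift every letter 12 places backward in the alphabet (wrapping around).
Starting from "bgimmick": after the first operation, "mickbgim"; after the second, "awqypuwa".

awqypuwa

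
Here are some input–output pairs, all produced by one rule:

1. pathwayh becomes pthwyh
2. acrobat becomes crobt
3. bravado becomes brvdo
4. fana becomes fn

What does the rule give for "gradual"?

In each case the input is transformed by: remove every "a".
So "gradual" becomes "grdul".

grdul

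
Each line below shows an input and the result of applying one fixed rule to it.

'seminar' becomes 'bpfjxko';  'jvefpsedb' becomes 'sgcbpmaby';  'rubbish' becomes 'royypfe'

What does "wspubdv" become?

Each output is the input with this applied: swap each adjacent pair of characters (1↔2, 3↔4, ...), then shift every letter 3 places backward in the alphabet (wrapping around).
"wspubdv" → "swupdbv" → "ptrmays".

ptrmays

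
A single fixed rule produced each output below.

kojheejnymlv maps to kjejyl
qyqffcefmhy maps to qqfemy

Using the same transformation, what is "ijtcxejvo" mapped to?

The rule is to keep every other character starting from the first (positions 1st, 3rd, 5th, ...).
Applying that to "ijtcxejvo" gives "itxjo".

itxjo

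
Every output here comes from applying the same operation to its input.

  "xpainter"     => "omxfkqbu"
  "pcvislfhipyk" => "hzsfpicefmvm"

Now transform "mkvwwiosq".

nhsttflpj

In each case the input is transformed by: shift every letter 3 places backward in the alphabet (wrapping around), then swap the first and last characters.
On "mkvwwiosq": the first step gives "jhsttflpn", and the second then gives "nhsttflpj".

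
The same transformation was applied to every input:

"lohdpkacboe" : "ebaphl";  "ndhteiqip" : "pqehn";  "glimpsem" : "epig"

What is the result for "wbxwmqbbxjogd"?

The pattern: keep every other character starting from the first (positions 1st, 3rd, 5th, ...), then reverse the string.
On "wbxwmqbbxjogd" that produces "doxbmxw".

doxbmxw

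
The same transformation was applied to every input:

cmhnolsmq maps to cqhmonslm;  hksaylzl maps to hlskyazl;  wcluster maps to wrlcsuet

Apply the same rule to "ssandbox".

Looking at the pairs, the operation is to move the last character to the front, then swap each adjacent pair of characters (1↔2, 3↔4, ...).
Applying both steps to "ssandbox": "xssandbo", then "sxasdnob".

sxasdnob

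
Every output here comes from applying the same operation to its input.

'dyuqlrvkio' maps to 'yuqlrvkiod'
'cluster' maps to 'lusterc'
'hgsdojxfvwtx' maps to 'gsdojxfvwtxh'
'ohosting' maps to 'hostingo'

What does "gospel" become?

ospelg

The transformation: move the first character to the end.
"gospel" → "ospelg".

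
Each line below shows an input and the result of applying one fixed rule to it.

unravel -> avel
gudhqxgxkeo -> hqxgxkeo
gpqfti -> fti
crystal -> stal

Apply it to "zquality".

In each case the input is transformed by: delete the first 3 characters.
Applying that to "zquality" gives "ality".

ality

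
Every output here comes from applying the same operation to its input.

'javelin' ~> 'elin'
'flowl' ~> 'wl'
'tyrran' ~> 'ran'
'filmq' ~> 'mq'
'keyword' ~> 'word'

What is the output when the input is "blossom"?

ssom

Rule — delete the first 3 characters.
For "blossom" the result is "ssom".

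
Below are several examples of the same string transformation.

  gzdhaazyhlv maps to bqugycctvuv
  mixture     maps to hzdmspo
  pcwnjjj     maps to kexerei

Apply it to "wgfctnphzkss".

In each case the input is transformed by: take characters alternately from the front and the back (1st, last, 2nd, 2nd-last, ...), then shift every letter 5 places backward in the alphabet (wrapping around).
Working it through for "wgfctnphzkss": intermediate "wsgsfkczthnp", final "rnbnafxuocik".

rnbnafxuocik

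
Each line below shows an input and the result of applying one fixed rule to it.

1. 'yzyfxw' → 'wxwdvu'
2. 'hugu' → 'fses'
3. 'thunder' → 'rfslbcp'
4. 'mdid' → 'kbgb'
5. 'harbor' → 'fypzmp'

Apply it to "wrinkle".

upglijc

The pattern: shift every letter 2 places backward in the alphabet (wrapping around).
So "wrinkle" becomes "upglijc".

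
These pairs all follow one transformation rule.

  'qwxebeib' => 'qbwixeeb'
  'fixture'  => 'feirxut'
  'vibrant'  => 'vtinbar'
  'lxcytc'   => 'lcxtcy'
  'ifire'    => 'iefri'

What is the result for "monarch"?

mhocnra

In each case the input is transformed by: take characters alternately from the front and the back (1st, last, 2nd, 2nd-last, ...).
For "monarch" the result is "mhocnra".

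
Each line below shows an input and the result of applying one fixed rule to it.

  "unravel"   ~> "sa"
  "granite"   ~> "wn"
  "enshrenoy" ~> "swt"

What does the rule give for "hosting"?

The transformation: keep one character in every 3, starting at position 2 (positions 2nd, 5th, 8th, ...), then shift every letter 5 places forward in the alphabet (wrapping around).
Applying that to "hosting" gives "tn".
(Check on "unravel": → "nv" → "sa" ✓)

tn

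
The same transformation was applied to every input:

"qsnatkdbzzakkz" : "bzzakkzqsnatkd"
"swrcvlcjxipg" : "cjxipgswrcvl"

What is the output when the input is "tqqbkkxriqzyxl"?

Rule — swap the front and back halves of the string.
Applying that to "tqqbkkxriqzyxl" gives "riqzyxltqqbkkx".

riqzyxltqqbkkx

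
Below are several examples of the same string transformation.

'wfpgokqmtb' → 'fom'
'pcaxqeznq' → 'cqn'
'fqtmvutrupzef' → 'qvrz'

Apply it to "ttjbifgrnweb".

tire

The pattern: keep one character in every 3, starting at position 2 (positions 2nd, 5th, 8th, ...).
For "ttjbifgrnweb" the result is "tire".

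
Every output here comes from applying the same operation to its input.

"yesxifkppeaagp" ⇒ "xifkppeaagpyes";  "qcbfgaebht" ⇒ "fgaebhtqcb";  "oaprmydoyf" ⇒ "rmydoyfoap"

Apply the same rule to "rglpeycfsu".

Each output is the input with this applied: move the first 3 characters to the end (rotate left by 3).
Applying that to "rglpeycfsu" gives "peycfsurgl".

peycfsurgl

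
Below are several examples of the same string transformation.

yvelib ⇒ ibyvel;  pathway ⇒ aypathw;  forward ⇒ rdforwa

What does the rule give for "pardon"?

In each case the input is transformed by: move the last 2 characters to the front (rotate right by 2).
"pardon" → "onpard".

onpard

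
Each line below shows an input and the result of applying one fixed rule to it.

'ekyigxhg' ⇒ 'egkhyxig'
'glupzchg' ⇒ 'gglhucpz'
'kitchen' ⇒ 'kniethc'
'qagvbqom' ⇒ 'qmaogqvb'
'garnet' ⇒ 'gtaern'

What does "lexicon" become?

Rule — take characters alternately from the front and the back (1st, last, 2nd, 2nd-last, ...).
Applying that to "lexicon" gives "lneoxci".

lneoxci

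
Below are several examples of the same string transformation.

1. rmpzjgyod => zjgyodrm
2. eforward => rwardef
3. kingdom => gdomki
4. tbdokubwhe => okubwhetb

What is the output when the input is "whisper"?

sperwh

Each output is the input with this applied: move the first 3 characters to the end (rotate left by 3), then delete the last character.
Working it through for "whisper": intermediate "sperwhi", final "sperwh".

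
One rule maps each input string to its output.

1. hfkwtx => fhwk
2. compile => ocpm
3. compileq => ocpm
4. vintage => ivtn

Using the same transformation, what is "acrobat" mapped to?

caor

In each case the input is transformed by: swap each adjacent pair of characters (1↔2, 3↔4, ...), then keep only the first 4 characters.
"acrobat" → "caorabt" → "caor".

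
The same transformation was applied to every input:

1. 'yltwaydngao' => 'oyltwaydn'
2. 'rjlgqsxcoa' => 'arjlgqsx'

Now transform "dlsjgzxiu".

In each case the input is transformed by: move the last character to the front, then delete the last 2 characters.
Applying both steps to "dlsjgzxiu": "udlsjgzxi", then "udlsjgz".

udlsjgz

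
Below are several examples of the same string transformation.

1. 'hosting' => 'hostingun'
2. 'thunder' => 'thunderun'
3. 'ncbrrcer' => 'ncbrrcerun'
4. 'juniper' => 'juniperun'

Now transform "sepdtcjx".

Rule — append "un".
For "sepdtcjx" the result is "sepdtcjxun".

sepdtcjxun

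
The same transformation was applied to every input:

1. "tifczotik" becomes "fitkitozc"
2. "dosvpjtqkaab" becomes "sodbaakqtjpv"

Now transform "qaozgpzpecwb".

oaqbwcepzpgz

Each output is the input with this applied: move the first 3 characters to the end (rotate left by 3), then reverse the string.
"qaozgpzpecwb" → "zgpzpecwbqao" → "oaqbwcepzpgz".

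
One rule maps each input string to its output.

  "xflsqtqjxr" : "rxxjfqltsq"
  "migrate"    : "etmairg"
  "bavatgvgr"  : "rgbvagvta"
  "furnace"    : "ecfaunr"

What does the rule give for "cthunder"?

The pattern: move the last character to the front, then take characters alternately from the front and the back (1st, last, 2nd, 2nd-last, ...).
"cthunder" → "recdtnhu".

recdtnhu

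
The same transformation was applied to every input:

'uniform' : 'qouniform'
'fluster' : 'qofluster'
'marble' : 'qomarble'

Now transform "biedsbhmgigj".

Looking at the pairs, the operation is to prepend "qo".
So "biedsbhmgigj" becomes "qobiedsbhmgigj".

qobiedsbhmgigj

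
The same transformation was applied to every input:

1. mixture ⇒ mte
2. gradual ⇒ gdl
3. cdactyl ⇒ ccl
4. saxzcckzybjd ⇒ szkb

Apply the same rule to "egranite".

eat

The rule is to keep one character in every 3, starting at position 1 (positions 1st, 4th, 7th, ...).
Doing the same to "egranite": "eat".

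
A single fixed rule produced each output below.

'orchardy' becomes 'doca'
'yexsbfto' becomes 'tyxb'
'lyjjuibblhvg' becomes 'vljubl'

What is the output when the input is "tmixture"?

Rule — move the last 3 characters to the front (rotate right by 3), then keep every other character starting from the second (positions 2nd, 4th, 6th, ...).
Starting from "tmixture": after the first operation, "uretmixt"; after the second, "rtit".

rtit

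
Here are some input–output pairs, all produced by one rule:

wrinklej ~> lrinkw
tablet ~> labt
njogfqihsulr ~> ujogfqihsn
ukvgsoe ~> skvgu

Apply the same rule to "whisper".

phisw

The pattern: delete the last 2 characters, then swap the first and last characters.
"whisper" → "whisp" → "phisw".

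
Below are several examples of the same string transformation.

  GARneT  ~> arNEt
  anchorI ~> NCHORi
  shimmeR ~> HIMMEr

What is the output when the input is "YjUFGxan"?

JufgXAN

Rule — delete the first character, then flip the case of every letter.
For "YjUFGxan", step one produces "jUFGxan"; step two turns that into "JufgXAN".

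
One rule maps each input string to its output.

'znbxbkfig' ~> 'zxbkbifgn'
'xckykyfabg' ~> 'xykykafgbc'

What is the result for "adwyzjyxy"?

Rule — swap each adjacent pair of characters (1↔2, 3↔4, ...), then move the first character to the end.
Applying both steps to "adwyzjyxy": "daywjzxyy", then "aywjzxyyd".
(Check on "znbxbkfig": → "nzxbkbifg" → "zxbkbifgn" ✓)

aywjzxyyd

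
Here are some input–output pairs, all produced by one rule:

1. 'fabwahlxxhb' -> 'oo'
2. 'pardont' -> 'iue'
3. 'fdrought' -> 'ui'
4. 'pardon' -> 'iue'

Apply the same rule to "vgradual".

iu

The rule is to shift every letter 9 places backward in the alphabet (wrapping around), then keep only the vowels.
Starting from "vgradual": after the first operation, "mxirulrc"; after the second, "iu".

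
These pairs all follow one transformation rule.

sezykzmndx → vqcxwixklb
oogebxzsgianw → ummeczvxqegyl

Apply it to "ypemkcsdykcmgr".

pwnckiaqbwiake

The pattern: shift every letter 2 places backward in the alphabet (wrapping around), then move the last character to the front.
Working it through for "ypemkcsdykcmgr": intermediate "wnckiaqbwiakep", final "pwnckiaqbwiake".
(Check on "oogebxzsgianw": → "mmeczvxqegylu" → "ummeczvxqegyl" ✓)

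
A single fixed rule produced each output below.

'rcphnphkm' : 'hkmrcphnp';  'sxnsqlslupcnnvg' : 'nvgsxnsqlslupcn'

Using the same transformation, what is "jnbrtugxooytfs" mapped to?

The transformation: move the last 3 characters to the front (rotate right by 3).
For "jnbrtugxooytfs" the result is "tfsjnbrtugxooy".

tfsjnbrtugxooy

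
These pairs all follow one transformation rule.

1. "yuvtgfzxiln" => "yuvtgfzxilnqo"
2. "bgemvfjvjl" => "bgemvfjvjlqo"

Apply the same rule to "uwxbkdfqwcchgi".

uwxbkdfqwcchgiqo

The pattern: append "qo".
On "uwxbkdfqwcchgi" that produces "uwxbkdfqwcchgiqo".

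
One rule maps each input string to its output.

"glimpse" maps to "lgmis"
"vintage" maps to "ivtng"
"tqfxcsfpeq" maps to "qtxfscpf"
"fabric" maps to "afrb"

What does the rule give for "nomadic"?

What's happening: swap each adjacent pair of characters (1↔2, 3↔4, ...), then delete the last 2 characters.
On "nomadic": the first step gives "onamidc", and the second then gives "onami".

onami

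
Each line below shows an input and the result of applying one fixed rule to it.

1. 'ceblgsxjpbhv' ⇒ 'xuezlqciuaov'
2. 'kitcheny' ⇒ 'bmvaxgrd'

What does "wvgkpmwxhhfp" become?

The transformation: move the first character to the end, then shift every letter 7 places backward in the alphabet (wrapping around).
Starting from "wvgkpmwxhhfp": after the first operation, "vgkpmwxhhfpw"; after the second, "ozdifpqaayip".

ozdifpqaayip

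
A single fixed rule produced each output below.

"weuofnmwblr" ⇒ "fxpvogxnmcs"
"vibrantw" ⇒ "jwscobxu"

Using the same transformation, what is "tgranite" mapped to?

In each case the input is transformed by: shift every letter 1 place forward in the alphabet (wrapping around), then swap each adjacent pair of characters (1↔2, 3↔4, ...).
Applying both steps to "tgranite": "uhsbojuf", then "hubsjofu".

hubsjofu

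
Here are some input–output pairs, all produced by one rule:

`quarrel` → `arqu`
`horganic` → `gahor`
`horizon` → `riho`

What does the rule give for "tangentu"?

getan

The rule is to delete the last 3 characters, then move the last 2 characters to the front (rotate right by 2).
On "tangentu": the first step gives "tange", and the second then gives "getan".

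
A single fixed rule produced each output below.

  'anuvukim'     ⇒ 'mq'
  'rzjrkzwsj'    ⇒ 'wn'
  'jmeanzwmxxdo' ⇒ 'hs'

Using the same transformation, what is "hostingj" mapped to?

kn

The pattern: shift every letter 4 places forward in the alphabet (wrapping around), then keep only the last 2 characters.
Applying both steps to "hostingj": "lswxmrkn", then "kn".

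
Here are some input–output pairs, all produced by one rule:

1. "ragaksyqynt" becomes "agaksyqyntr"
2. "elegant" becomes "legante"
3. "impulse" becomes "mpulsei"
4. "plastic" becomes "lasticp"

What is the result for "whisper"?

The transformation: move the first character to the end.
For "whisper" the result is "hisperw".

hisperw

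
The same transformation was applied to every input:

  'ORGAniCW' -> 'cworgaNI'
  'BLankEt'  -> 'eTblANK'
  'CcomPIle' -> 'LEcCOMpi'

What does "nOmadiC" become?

IcNoMAD

The pattern: move the last 2 characters to the front (rotate right by 2), then flip the case of every letter.
Working it through for "nOmadiC": intermediate "iCnOmad", final "IcNoMAD".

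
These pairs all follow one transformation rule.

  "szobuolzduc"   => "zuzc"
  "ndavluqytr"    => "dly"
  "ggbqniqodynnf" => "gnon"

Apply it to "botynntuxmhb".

onuh

Looking at the pairs, the operation is to keep one character in every 3, starting at position 2 (positions 2nd, 5th, 8th, ...).
On "botynntuxmhb" that produces "onuh".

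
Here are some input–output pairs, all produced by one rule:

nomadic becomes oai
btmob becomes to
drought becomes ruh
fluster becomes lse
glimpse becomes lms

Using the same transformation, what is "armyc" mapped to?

ry

The pattern: keep every other character starting from the second (positions 2nd, 4th, 6th, ...).
For "armyc" the result is "ry".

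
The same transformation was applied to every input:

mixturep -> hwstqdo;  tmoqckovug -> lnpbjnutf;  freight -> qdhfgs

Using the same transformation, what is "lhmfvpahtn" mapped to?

The rule is to delete the first character, then shift every letter 1 place backward in the alphabet (wrapping around).
Working it through for "lhmfvpahtn": intermediate "hmfvpahtn", final "gleuozgsm".

gleuozgsm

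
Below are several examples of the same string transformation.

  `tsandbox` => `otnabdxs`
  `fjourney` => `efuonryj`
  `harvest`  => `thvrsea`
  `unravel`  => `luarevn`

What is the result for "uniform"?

Each output is the input with this applied: swap each adjacent pair of characters (1↔2, 3↔4, ...), then swap the first and last characters.
On "uniform": the first step gives "nufirom", and the second then gives "mufiron".

mufiron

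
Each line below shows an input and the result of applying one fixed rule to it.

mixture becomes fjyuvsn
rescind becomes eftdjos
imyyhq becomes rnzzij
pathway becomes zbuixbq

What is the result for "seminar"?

Rule — swap the first and last characters, then shift every letter 1 place forward in the alphabet (wrapping around).
Working it through for "seminar": intermediate "reminas", final "sfnjobt".

sfnjobt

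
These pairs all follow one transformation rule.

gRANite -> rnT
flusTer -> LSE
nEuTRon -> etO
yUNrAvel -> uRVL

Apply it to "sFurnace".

In each case the input is transformed by: flip the case of every letter, then keep every other character starting from the second (positions 2nd, 4th, 6th, ...).
Starting from "sFurnace": after the first operation, "SfURNACE"; after the second, "fRAE".

fRAE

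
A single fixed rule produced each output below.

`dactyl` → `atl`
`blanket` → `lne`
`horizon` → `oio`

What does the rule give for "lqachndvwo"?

qcnvo

The transformation: keep every other character starting from the second (positions 2nd, 4th, 6th, ...).
So "lqachndvwo" becomes "qcnvo".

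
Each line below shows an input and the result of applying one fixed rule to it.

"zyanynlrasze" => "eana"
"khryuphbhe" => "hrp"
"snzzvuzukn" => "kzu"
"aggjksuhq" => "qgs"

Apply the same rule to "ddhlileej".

Rule — keep one character in every 3, starting at position 3 (positions 3rd, 6th, 9th, ...), then move the last character to the front.
So "ddhlileej" becomes "jhl".
(Check on "zyanynlrasze": → "anae" → "eana" ✓)

jhl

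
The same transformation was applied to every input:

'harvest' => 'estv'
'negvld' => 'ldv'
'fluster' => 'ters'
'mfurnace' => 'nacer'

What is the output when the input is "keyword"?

ordw

The transformation: delete the first 3 characters, then move the first character to the end.
On "keyword": the first step gives "word", and the second then gives "ordw".
(Check on "harvest": → "vest" → "estv" ✓)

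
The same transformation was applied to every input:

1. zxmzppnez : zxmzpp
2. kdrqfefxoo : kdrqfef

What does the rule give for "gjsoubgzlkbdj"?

Rule — delete the last 3 characters.
So "gjsoubgzlkbdj" becomes "gjsoubgzlk".

gjsoubgzlk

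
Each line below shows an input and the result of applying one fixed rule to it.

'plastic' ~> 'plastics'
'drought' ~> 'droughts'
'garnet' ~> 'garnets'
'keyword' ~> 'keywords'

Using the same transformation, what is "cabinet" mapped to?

What's happening: append "s".
On "cabinet" that produces "cabinets".

cabinets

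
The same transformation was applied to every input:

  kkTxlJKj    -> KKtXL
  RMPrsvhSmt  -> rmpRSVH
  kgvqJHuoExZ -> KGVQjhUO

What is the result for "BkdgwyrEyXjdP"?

bKDGWYReYx

Each output is the input with this applied: delete the last 3 characters, then flip the case of every letter.
Applying both steps to "BkdgwyrEyXjdP": "BkdgwyrEyX", then "bKDGWYReYx".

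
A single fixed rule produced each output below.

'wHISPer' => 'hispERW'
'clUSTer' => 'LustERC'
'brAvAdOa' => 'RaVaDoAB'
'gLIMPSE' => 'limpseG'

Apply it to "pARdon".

arDONP

The rule is to flip the case of every letter, then move the first character to the end.
"pARdon" → "ParDON" → "arDONP".
(Check on "wHISPer": → "WhispER" → "hispERW" ✓)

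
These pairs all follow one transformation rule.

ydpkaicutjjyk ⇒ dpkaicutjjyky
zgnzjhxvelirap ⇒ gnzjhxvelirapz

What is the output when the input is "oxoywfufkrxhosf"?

Each output is the input with this applied: move the first character to the end.
For "oxoywfufkrxhosf" the result is "xoywfufkrxhosfo".

xoywfufkrxhosfo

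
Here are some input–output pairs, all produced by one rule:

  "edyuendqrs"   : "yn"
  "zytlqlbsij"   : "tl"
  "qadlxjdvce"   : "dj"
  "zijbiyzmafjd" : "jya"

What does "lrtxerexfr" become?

The pattern: delete the last 2 characters, then keep one character in every 3, starting at position 3 (positions 3rd, 6th, 9th, ...).
"lrtxerexfr" → "tr".

tr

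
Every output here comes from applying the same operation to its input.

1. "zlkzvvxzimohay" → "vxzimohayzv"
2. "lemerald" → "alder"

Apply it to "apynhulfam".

ulfamnh

Rule — delete the first 3 characters, then move the first 2 characters to the end (rotate left by 2).
For "apynhulfam" the result is "ulfamnh".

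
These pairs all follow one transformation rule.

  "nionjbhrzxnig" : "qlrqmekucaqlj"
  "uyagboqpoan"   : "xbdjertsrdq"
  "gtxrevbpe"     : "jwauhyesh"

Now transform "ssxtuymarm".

vvawxbpdup

What's happening: shift every letter 3 places forward in the alphabet (wrapping around).
Applying that to "ssxtuymarm" gives "vvawxbpdup".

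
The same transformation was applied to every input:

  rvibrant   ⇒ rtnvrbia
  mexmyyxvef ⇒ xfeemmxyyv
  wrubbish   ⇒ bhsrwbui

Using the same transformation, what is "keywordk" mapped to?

The rule is to swap each adjacent pair of characters (1↔2, 3↔4, ...), then move the last 3 characters to the front (rotate right by 3).
For "keywordk", step one produces "ekwyrokd"; step two turns that into "okdekwyr".

okdekwyr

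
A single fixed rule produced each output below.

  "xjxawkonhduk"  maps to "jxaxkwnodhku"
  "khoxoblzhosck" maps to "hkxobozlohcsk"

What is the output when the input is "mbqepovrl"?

The pattern: swap each adjacent pair of characters (1↔2, 3↔4, ...).
Applying that to "mbqepovrl" gives "bmeqoprvl".

bmeqoprvl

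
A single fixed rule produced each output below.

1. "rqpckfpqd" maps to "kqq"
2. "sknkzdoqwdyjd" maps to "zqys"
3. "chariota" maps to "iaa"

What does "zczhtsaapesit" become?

In each case the input is transformed by: move the first 3 characters to the end (rotate left by 3), then keep one character in every 3, starting at position 2 (positions 2nd, 5th, 8th, ...).
Doing the same to "zczhtsaapesit": "tasz".

tasz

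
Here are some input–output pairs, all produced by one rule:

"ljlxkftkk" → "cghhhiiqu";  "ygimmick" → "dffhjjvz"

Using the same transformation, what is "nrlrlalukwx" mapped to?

hiiikoortux

What's happening: shift every letter 3 places backward in the alphabet (wrapping around), then sort the characters into alphabetical order.
"nrlrlalukwx" → "koioixirhtu" → "hiiikoortux".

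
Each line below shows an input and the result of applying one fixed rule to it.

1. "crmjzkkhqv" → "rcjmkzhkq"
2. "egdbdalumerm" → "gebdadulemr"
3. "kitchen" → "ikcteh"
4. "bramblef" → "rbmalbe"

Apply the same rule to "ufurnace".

furuanc

What's happening: delete the last character, then swap each adjacent pair of characters (1↔2, 3↔4, ...).
Starting from "ufurnace": after the first operation, "ufurnac"; after the second, "furuanc".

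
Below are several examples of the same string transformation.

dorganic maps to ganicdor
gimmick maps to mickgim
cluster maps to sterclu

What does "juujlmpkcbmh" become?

jlmpkcbmhjuu

Rule — move the first 3 characters to the end (rotate left by 3).
On "juujlmpkcbmh" that produces "jlmpkcbmhjuu".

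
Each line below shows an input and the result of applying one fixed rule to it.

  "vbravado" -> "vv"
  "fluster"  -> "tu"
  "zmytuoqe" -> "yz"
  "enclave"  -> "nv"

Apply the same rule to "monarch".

or

The rule is to sort the characters into alphabetical order, then keep only the last 2 characters.
On "monarch": the first step gives "achmnor", and the second then gives "or".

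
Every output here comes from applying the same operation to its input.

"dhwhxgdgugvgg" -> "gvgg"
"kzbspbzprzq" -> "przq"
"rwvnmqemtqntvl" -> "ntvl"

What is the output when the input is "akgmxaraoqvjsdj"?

jsdj

The transformation: keep only the last 4 characters.
"akgmxaraoqvjsdj" → "jsdj".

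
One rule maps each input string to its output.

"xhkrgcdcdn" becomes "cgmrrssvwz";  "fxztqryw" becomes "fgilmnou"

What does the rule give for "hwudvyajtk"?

ijklnpswyz

What's happening: shift every letter 11 places backward in the alphabet (wrapping around), then sort the characters into alphabetical order.
For "hwudvyajtk", step one produces "wljsknpyiz"; step two turns that into "ijklnpswyz".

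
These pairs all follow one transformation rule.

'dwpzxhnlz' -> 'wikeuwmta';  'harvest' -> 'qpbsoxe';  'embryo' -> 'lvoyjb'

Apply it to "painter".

The rule is to shift every letter 3 places backward in the alphabet (wrapping around), then reverse the string.
Starting from "painter": after the first operation, "mxfkqbo"; after the second, "obqkfxm".

obqkfxm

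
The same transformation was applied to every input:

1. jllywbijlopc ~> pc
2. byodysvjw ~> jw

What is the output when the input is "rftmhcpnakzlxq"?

Rule — keep only the last 2 characters.
For "rftmhcpnakzlxq" the result is "xq".

xq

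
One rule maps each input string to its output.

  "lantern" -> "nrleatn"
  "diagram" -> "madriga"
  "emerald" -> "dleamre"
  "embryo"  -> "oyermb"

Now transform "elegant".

tnealge

The rule is to move the last character to the front, then take characters alternately from the front and the back (1st, last, 2nd, 2nd-last, ...).
Starting from "elegant": after the first operation, "telegan"; after the second, "tnealge".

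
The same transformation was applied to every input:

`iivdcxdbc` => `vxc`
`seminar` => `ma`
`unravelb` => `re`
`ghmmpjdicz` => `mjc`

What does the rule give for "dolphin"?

li

In each case the input is transformed by: keep one character in every 3, starting at position 3 (positions 3rd, 6th, 9th, ...).
On "dolphin" that produces "li".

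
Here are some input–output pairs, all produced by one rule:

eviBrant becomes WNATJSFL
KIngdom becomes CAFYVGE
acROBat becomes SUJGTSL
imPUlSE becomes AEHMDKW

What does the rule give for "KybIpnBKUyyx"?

The transformation: shift every letter 8 places backward in the alphabet (wrapping around), then convert every letter to uppercase.
Applying both steps to "KybIpnBKUyyx": "CqtAhfTCMqqp", then "CQTAHFTCMQQP".

CQTAHFTCMQQP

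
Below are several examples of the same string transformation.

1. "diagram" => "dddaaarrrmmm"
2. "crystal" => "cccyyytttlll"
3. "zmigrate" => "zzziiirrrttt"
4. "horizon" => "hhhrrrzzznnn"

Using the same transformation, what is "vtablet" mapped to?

Rule — keep every other character starting from the first (positions 1st, 3rd, 5th, ...), then repeat every character 3 times.
On "vtablet": the first step gives "valt", and the second then gives "vvvaaalllttt".

vvvaaalllttt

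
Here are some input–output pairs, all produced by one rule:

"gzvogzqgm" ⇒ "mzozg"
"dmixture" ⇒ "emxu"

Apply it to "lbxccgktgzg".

gbcgtz

Rule — move the last character to the front, then keep every other character starting from the first (positions 1st, 3rd, 5th, ...).
Doing the same to "lbxccgktgzg": "gbcgtz".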